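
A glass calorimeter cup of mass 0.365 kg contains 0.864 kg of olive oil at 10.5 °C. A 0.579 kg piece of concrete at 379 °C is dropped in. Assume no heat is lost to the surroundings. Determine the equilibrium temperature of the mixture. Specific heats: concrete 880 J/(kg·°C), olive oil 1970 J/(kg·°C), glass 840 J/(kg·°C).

Energy conservation, ΣQ = 0:
0.579*880*(T − 379) + 0.864*1970*(T − 10.5) + 0.365*840*(T − 10.5) = 0
509.52(T − 379) + 1702.1(T − 10.5) + 306.6(T − 10.5) = 0
2518.2 T = 214199
T ≈ 85.06 °C

T_f ≈ 85.1 °C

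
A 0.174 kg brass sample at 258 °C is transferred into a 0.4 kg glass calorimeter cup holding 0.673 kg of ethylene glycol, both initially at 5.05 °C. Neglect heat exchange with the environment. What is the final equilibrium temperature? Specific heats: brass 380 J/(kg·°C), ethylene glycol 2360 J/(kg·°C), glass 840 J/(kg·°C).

Let T be the final temperature. ΣQ_i = 0:
0.174·380·(T − 258) + 0.673·2360·(T − 5.05) + 0.4·840·(T − 5.05) = 0
66.12(T − 258) + 1588.3(T − 5.05) + 336(T − 5.05) = 0
1990.4 T = 26777
T = 26777/1990.4 ≈ 13.45 °C

T_f ≈ 13.5 °C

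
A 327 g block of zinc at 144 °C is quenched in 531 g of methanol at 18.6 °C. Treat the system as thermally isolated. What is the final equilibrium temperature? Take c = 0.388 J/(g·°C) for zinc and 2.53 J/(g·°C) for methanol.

|Q_zinc| = |Q_methanol|:
327×0.388×(144 − T) = 531×2.53×(T − 18.6)
126.88(144 − T) = 1343.4(T − 18.6)
1470.3 T = 43258  ⇒  T ≈ 29.42 °C

T_f ≈ 29.4 °C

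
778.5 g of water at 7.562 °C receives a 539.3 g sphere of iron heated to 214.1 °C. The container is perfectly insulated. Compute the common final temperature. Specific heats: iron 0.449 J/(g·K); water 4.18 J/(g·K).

T_f ≈ 21.9 °C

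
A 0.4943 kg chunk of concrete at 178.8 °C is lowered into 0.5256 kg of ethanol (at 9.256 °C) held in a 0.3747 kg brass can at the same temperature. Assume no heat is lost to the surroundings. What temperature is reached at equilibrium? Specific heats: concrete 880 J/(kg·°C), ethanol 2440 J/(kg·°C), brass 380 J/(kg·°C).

T_f ≈ 48.9 °C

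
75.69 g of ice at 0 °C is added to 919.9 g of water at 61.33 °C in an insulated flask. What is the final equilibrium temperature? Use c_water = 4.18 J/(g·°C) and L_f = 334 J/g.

Sum of m c ΔT and latent-heat terms is zero:
melt ice: 75.69×334 = 25280
  meltwater 0→T: 75.69×4.18×T = 316.38 T
  water: 3845.2(T − 61.33)
4161.6 T = 235825 − 25280 = 210545
T ≈ 50.59 °C (positive, so assuming full melt was valid).

T_f ≈ 50.6 °C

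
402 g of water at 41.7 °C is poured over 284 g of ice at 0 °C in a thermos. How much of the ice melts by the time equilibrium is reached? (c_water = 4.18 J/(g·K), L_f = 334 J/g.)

Cooling the water to 0 °C releases 402·4.18·41.7 = 70071 J.
Fully melting the ice requires m_ice L_f = 284·334 = 94856 J.
70071 J < 94856 J, so only part of the ice melts and the system sits at 0 °C.
m_melted·334 = 70071  ⇒  m_melted ≈ 209.8 g.

m_melted ≈ 210 g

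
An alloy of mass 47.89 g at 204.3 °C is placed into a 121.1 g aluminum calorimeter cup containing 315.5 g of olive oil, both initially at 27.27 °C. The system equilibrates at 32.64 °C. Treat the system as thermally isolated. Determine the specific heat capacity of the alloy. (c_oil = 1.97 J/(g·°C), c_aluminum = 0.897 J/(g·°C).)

Setting the total heat transfer to zero:
47.89·c·(32.64 − 204.3) + 315.5·1.97·(32.64 − 27.27) + 121.1·0.897·(32.64 − 27.27) = 0
-8220.8 c = -3921
c = -3921/-8220.8 ≈ 0.477 J/(g·°C)

c ≈ 0.477 J/(g·°C)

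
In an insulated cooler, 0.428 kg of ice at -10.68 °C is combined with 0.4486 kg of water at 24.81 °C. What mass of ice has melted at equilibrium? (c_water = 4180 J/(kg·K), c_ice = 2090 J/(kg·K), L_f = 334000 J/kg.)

m_melted ≈ 0.111 kg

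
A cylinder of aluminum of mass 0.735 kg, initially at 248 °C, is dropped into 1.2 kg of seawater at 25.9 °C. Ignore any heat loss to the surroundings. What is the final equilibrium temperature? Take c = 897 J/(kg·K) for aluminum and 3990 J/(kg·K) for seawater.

T_f ≈ 52.8 °C

Net heat exchanged in the isolated system is zero:
0.735*897*(T − 248) + 1.2*3990*(T − 25.9) = 0
5447.3 T = 287514
T = 287514/5447.3 ≈ 52.78 °C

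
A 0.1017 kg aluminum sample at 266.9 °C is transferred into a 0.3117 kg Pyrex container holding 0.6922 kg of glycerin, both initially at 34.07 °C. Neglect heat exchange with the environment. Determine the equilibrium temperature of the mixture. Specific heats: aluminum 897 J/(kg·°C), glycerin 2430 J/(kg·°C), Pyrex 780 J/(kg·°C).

With ΣQ=0 the equilibrium temperature is the m·c-weighted mean:
T_f = (91.22*266.9 + 1682*34.07 + 243.13*34.07) / (91.22 + 1682 + 243.13)
    = 89939 / 2016.4 ≈ 44.60 °C

T_f ≈ 44.6 °C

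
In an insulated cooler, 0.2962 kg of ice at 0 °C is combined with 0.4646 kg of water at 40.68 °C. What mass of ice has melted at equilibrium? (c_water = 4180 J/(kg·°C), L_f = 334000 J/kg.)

m_melted ≈ 0.237 kg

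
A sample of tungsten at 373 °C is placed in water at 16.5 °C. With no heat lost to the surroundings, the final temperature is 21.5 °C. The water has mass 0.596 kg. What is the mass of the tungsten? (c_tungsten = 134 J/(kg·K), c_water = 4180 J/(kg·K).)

Heat lost by the tungsten = heat gained by the water:
m×134×(373 − 21.5) = 0.596×4180×(21.5 − 16.5)
47101 m = 12456  ⇒  m ≈ 0.2645 kg

m ≈ 0.264 kg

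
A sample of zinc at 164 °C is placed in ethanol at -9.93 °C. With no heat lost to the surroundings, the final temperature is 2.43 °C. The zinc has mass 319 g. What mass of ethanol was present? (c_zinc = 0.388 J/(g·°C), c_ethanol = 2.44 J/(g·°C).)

Let T be the final temperature. ΣQ_i = 0:
319×0.388×(2.43 − 164) + m×2.44×(2.43 − (-9.93)) = 0
30.16 m = 19998
m = 19998/30.16 ≈ 663.1 g

m ≈ 663 g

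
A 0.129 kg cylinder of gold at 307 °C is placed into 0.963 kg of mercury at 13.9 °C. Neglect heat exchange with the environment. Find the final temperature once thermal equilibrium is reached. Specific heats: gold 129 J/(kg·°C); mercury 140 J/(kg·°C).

T_f ≈ 46.1 °C

Heat lost by the gold equals heat gained by the mercury:
0.129*129*(307 − T) = 0.963*140*(T − 13.9)
16.64(307 − T) = 134.82(T − 13.9)
151.46 T = 6982.8  ⇒  T ≈ 46.10 °C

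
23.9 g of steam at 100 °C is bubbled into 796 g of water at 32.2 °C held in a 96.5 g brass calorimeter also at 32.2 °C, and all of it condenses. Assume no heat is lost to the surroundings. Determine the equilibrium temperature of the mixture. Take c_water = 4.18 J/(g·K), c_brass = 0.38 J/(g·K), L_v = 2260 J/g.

Sum of m c ΔT and latent-heat terms is zero:
latent heat released on condensation: 23.9·2260 = 54014
  condensate cools 100→T: 23.9·4.18·(T − 100) = 99.9(T − 100)
  water warms: 796·4.18·(T − 32.2) = 3327.3(T − 32.2)
  cup: 36.67(T − 32.2)
3463.9 T = 54014 + 9990.2 + 108319 = 172323
T ≈ 49.75 °C, under the boiling point, so the assumption holds.

T_f ≈ 49.7 °C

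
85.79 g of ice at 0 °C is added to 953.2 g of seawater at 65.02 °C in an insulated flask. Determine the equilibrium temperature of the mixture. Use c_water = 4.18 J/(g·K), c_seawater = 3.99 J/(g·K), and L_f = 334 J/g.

T_f ≈ 52.5 °C

Net heat exchanged in the isolated system is zero:
latent heat to melt: 85.79×334 = 28654; meltwater 0→T: 85.79×4.18×T = 358.6 T; seawater cools: 953.2×3.99×(T − 65.02) = 3803.3(T − 65.02)
4161.9 T = 247288 − 28654 = 218635
T ≈ 52.53 °C — above 0 °C, consistent with complete melting.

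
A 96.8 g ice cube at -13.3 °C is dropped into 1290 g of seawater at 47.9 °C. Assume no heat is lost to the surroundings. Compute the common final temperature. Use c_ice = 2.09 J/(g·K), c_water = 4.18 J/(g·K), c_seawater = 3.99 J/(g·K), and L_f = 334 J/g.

T_f ≈ 38.1 °C

Energy conservation, ΣQ = 0:
warm ice to 0 °C: 96.8×2.09×(0 − (-13.3)) = 2690.7
  latent heat to melt: 96.8×334 = 32331
  meltwater 0→T: 96.8×4.18×T = 404.62 T
  seawater: 5147.1(T − 47.9)
5551.7 T = 246546 − 35022 = 211524
T ≈ 38.10 °C. Since T > 0 °C, the all-ice-melts assumption holds.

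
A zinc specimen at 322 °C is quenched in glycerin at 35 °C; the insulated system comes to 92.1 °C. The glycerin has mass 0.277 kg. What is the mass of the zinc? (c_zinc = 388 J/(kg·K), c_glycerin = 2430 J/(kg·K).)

Heat lost by the zinc = heat gained by the glycerin:
m×388×(322 − 92.1) = 0.277×2430×(92.1 − 35)
89201 m = 38435  ⇒  m ≈ 0.4309 kg

m ≈ 0.431 kg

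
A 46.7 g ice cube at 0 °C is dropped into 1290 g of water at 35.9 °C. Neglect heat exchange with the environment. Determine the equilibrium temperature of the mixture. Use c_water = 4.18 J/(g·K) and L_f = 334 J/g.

T_f ≈ 31.9 °C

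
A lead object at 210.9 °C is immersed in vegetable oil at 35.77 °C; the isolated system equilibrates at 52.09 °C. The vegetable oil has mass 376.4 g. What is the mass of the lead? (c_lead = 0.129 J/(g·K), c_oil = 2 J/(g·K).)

m ≈ 600 g

Let T be the final temperature. ΣQ_i = 0:
m·0.129·(52.09 − 210.9) + 376.4·2·(52.09 − 35.77) = 0
-20.49 m = -12286
m = -12286/-20.49 ≈ 599.7 g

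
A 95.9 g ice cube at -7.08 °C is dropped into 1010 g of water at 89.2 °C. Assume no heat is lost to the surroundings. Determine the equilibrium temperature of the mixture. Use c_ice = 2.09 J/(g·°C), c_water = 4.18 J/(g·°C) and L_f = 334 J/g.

T_f ≈ 74.2 °C

Net heat exchanged in the isolated system is zero:
warm ice to 0 °C: 95.9×2.09×(0 − (-7.08)) = 1419.1; melt ice: 95.9×334 = 32031; meltwater 0→T: 95.9×4.18×T = 400.86 T; water: 4221.8(T − 89.2)
4622.7 T = 376585 − 33450 = 343135
T ≈ 74.23 °C — above 0 °C, consistent with complete melting.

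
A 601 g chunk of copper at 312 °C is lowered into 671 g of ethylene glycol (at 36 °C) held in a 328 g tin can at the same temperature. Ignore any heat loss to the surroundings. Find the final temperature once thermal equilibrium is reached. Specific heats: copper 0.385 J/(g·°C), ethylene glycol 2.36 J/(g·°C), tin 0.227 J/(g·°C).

Let T be the final temperature. ΣQ_i = 0:
601*0.385*(T − 312) + 671*2.36*(T − 36) + 328*0.227*(T − 36) = 0
1889.4 T = 131881
T = 131881/1889.4 ≈ 69.80 °C

T_f ≈ 69.8 °C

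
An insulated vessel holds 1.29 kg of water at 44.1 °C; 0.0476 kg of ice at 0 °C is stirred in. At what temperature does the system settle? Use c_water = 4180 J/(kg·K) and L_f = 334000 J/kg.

T_f ≈ 39.7 °C

Let T be the final temperature. ΣQ_i = 0:
latent heat to melt: 0.0476×334000 = 15898; meltwater 0→T: 0.0476×4180×T = 198.97 T; water: 5392.2(T − 44.1)
5591.2 T = 237796 − 15898 = 221898
T ≈ 39.69 °C — above 0 °C, consistent with complete melting.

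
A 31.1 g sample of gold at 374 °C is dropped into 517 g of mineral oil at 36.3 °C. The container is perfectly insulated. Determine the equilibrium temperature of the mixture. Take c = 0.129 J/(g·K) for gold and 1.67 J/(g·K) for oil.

T_f ≈ 37.9 °C

Conservation of energy gives ΣQ = 0:
31.1*0.129*(T − 374) + 517*1.67*(T − 36.3) = 0
(4.012 + 863.39) T = 4.012*374 + 863.39*36.3
T = 32842/867.4 ≈ 37.86 °C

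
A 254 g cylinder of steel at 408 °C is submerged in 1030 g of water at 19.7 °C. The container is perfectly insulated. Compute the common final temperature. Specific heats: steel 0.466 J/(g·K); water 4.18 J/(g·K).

T_f ≈ 30.1 °C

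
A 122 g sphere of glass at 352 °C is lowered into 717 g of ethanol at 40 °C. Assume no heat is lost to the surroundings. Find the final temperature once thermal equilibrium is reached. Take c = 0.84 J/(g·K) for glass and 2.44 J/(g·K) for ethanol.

T_f ≈ 57.3 °C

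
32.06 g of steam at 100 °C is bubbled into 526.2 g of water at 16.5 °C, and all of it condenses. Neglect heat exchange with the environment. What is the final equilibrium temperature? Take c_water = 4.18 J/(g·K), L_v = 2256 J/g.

Heat gained plus heat lost sum to zero:
steam→water at 100 °C releases m L_v = 32.06·2256 = 72327
  condensed water 100 °C→T: 134.01(T − 100)
  original water: 2199.5(T − 16.5)
2333.5 T = 72327 + 13401 + 36292 = 122020
T ≈ 52.29 °C — below 100 °C, confirming all the steam condensed.

T_f ≈ 52.3 °C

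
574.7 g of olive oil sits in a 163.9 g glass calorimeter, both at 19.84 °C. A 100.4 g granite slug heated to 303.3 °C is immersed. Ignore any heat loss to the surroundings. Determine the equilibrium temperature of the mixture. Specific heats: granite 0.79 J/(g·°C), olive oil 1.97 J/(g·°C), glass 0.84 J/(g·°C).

T_f ≈ 36.5 °C

Let T be the final temperature. ΣQ_i = 0:
100.4·0.79·(T − 303.3) + 574.7·1.97·(T − 19.84) + 163.9·0.84·(T − 19.84) = 0
79.32(T − 303.3) + 1132.2(T − 19.84) + 137.68(T − 19.84) = 0
1349.2 T = 49250
T = 49250/1349.2 ≈ 36.50 °C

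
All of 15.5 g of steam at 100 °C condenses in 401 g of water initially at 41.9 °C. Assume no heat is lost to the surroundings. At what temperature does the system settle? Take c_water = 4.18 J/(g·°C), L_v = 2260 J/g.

T_f ≈ 64.2 °C

Conservation of energy gives ΣQ = 0:
steam→water at 100 °C releases m L_v = 15.5×2260 = 35030
  condensed water 100 °C→T: 64.79(T − 100)
  original water: 1676.2(T − 41.9)
1741 T = 35030 + 6479 + 70232 = 111741
T ≈ 64.18 °C, under the boiling point, so the assumption holds.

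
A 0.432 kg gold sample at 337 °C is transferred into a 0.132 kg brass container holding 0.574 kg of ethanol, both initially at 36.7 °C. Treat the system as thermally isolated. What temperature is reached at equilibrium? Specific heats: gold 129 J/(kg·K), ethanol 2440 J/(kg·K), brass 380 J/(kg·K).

With ΣQ=0 the equilibrium temperature is the m·c-weighted mean:
T_f = (55.73×337 + 1400.6×36.7 + 50.16×36.7) / (55.73 + 1400.6 + 50.16)
    = 72022 / 1506.4 ≈ 47.81 °C

T_f ≈ 47.8 °C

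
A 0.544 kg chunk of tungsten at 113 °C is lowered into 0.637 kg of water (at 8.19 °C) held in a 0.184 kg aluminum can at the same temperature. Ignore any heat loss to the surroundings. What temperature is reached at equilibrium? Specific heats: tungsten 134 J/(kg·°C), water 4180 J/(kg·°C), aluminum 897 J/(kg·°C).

T_f ≈ 10.8 °C

With ΣQ=0 the equilibrium temperature is the m·c-weighted mean:
T_f = (72.9*113 + 2662.7*8.19 + 165.05*8.19) / (72.9 + 2662.7 + 165.05)
    = 31396 / 2900.6 ≈ 10.82 °C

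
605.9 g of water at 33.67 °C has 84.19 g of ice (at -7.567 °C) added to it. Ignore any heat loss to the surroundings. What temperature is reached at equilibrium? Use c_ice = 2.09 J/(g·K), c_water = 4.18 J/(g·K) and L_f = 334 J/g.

Energy balance with sensible and latent terms:
warm ice to 0 °C: 84.19×2.09×(0 − (-7.567)) = 1331.5
  fusion: m_ice L_f = 84.19×334 = 28119
  warm the meltwater: 351.91 T
  water: 2532.7(T − 33.67)
2884.6 T = 85275 − 29451 = 55824
T ≈ 19.35 °C. Since T > 0 °C, the all-ice-melts assumption holds.

T_f ≈ 19.4 °C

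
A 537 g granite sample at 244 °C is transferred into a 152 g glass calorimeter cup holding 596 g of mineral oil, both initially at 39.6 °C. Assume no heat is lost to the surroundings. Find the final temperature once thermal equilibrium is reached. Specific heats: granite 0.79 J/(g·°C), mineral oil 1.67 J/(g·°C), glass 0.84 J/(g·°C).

Net heat exchanged in the isolated system is zero:
537·0.79·(T − 244) + 596·1.67·(T − 39.6) + 152·0.84·(T − 39.6) = 0
424.23(T − 244) + 995.32(T − 39.6) + 127.68(T − 39.6) = 0
1547.2 T = 147983
T = 147983 / 1547.2 = 95.6 °C

T_f ≈ 95.6 °C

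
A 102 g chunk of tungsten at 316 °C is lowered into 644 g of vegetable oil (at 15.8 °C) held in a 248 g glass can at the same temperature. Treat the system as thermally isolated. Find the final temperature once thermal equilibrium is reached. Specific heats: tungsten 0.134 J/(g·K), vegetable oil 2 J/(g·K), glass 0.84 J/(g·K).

Setting the total heat transfer to zero:
102×0.134×(T − 316) + 644×2×(T − 15.8) + 248×0.84×(T − 15.8) = 0
(13.67 + 1288 + 208.32) T = 13.67×316 + 1288×15.8 + 208.32×15.8
T = 27961 / 1510 = 18.5 °C

T_f ≈ 18.5 °C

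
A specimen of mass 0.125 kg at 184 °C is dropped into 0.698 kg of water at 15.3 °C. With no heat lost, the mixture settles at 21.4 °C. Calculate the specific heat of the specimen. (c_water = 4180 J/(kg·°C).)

c ≈ 876 J/(kg·°C)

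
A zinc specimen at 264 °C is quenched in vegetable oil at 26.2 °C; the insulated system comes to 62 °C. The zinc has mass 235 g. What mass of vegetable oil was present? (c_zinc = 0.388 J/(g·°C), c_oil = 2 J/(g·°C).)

Heat lost by the zinc = heat gained by the oil:
235·0.388·(264 − 62) = m·2·(62 − 26.2)
71.6 m = 18418  ⇒  m ≈ 257.2 g

m ≈ 257 g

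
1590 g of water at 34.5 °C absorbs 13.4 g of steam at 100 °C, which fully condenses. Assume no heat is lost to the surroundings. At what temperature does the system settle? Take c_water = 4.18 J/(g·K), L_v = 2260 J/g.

T_f ≈ 39.6 °C

Sum of m c ΔT and latent-heat terms is zero:
latent heat released on condensation: 13.4×2260 = 30284; condensed water 100 °C→T: 56.01(T − 100); original water: 6646.2(T − 34.5)
6702.2 T = 30284 + 5601.2 + 229294 = 265179
T ≈ 39.57 °C (< 100 °C, so full condensation is consistent).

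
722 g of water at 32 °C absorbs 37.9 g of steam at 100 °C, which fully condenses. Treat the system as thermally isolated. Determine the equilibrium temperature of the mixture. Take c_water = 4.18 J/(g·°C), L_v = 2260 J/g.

Let T be the final temperature. ΣQ_i = 0:
latent heat released on condensation: 37.9×2260 = 85654
  condensate cools 100→T: 37.9×4.18×(T − 100) = 158.42(T − 100)
  original water: 3018(T − 32)
3176.4 T = 85654 + 15842 + 96575 = 198071
T ≈ 62.36 °C — below 100 °C, confirming all the steam condensed.

T_f ≈ 62.4 °C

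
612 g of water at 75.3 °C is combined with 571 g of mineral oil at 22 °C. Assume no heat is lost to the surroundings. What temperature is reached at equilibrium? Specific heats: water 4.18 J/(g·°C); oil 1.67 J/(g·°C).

T_f ≈ 60.8 °C

With ΣQ=0 the equilibrium temperature is the m·c-weighted mean:
T_f = (2558.2×75.3 + 953.57×22) / (2558.2 + 953.57)
    = 213608 / 3511.7 ≈ 60.83 °C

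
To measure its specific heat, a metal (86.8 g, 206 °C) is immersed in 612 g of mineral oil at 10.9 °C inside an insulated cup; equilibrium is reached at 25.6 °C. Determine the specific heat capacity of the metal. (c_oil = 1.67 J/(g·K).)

c ≈ 0.959 J/(g·K)

Taking heat into each body as positive, Σ m c ΔT = 0:
86.8×c×(25.6 − 206) + 612×1.67×(25.6 − 10.9) = 0
-15659 c = -15024
c = -15024/-15659 ≈ 0.9595 J/(g·K)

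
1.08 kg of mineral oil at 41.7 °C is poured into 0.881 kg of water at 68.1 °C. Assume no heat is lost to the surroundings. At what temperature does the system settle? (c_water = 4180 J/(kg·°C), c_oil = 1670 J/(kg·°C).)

Heat gained plus heat lost sum to zero:
0.881·4180·(T − 68.1) + 1.08·1670·(T − 41.7) = 0
3682.6(T − 68.1) + 1803.6(T − 41.7) = 0
5486.2 T = 325994
T ≈ 59.42 °C

T_f ≈ 59.4 °C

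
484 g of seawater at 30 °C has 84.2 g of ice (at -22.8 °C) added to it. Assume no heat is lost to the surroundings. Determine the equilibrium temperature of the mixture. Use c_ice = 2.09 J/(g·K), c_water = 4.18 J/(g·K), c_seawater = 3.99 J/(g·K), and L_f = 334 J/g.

Energy balance with sensible and latent terms:
ice -22.8→0 °C: 84.2·2.09·22.8 = 4012.3
  melt ice: 84.2·334 = 28123
  warm the meltwater: 351.96 T
  seawater: 1931.2(T − 30)
2283.1 T = 57935 − 32135 = 25800
T ≈ 11.30 °C — above 0 °C, consistent with complete melting.

T_f ≈ 11.3 °C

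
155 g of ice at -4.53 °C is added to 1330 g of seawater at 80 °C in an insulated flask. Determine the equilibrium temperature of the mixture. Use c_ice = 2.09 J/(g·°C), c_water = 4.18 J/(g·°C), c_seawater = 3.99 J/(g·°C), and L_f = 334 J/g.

Setting the total heat transfer to zero:
warm ice to 0 °C: 155·2.09·(0 − (-4.53)) = 1467.5
  fusion: m_ice L_f = 155·334 = 51770
  meltwater 0→T: 155·4.18·T = 647.9 T
  seawater cools: 1330·3.99·(T − 80) = 5306.7(T − 80)
5954.6 T = 424536 − 53237 = 371299
T ≈ 62.35 °C (positive, so assuming full melt was valid).

T_f ≈ 62.4 °C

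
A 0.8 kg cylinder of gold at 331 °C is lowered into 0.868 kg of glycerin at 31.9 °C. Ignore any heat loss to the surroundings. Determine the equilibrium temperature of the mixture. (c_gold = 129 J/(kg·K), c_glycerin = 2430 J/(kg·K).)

T_f ≈ 45.9 °C

Set heat shed by the hot body equal to heat absorbed by the cold body:
0.8·129·(331 − T) = 0.868·2430·(T − 31.9)
103.2(331 − T) = 2109.2(T − 31.9)
2212.4 T = 101444  ⇒  T ≈ 45.85 °C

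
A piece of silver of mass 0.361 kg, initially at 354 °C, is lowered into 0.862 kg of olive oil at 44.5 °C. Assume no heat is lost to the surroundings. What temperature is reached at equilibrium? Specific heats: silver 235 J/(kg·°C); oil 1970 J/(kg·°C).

T_f ≈ 59.2 °C

Let T be the final temperature. ΣQ_i = 0:
0.361*235*(T − 354) + 0.862*1970*(T − 44.5) = 0
84.83(T − 354) + 1698.1(T − 44.5) = 0
1783 T = 105599
T = 105599/1783 ≈ 59.23 °C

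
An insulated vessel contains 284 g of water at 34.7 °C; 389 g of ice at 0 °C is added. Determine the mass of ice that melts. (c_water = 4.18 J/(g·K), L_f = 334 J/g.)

m_melted ≈ 123 g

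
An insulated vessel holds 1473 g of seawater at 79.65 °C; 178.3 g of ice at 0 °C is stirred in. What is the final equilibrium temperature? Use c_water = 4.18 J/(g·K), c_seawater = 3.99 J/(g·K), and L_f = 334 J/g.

T_f ≈ 61.7 °C

Taking heat into each body as positive, Σ m c ΔT = 0:
latent heat to melt: 178.3·334 = 59552
  warm the meltwater: 745.29 T
  seawater: 5877.3(T − 79.65)
6622.6 T = 468125 − 59552 = 408572
T ≈ 61.69 °C (positive, so assuming full melt was valid).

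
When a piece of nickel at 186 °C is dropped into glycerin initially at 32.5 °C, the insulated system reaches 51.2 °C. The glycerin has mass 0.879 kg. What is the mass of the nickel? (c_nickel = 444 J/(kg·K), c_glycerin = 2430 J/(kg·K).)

m ≈ 0.667 kg

Energy conservation, ΣQ = 0:
m·444·(51.2 − 186) + 0.879·2430·(51.2 − 32.5) = 0
-59851 m = -39943
m = -39943/-59851 ≈ 0.6674 kg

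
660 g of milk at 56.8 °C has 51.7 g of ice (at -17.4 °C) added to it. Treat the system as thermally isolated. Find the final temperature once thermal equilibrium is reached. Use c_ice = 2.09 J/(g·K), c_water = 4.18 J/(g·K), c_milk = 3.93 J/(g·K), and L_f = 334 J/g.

T_f ≈ 45.6 °C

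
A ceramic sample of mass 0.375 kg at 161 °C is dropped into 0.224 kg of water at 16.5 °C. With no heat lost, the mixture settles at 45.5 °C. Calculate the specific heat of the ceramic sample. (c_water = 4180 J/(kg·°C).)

c ≈ 627 J/(kg·°C)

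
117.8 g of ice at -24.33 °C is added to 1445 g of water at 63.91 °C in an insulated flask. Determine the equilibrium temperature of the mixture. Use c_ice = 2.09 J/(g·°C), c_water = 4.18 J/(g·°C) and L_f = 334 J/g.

T_f ≈ 52.2 °C

Sum of m c ΔT and latent-heat terms is zero:
warm ice to 0 °C: 117.8·2.09·(0 − (-24.33)) = 5990.1
  melt ice: 117.8·334 = 39345
  meltwater 0→T: 117.8·4.18·T = 492.4 T
  water: 6040.1(T − 63.91)
6532.5 T = 386023 − 45335 = 340687
T ≈ 52.15 °C. Since T > 0 °C, the all-ice-melts assumption holds.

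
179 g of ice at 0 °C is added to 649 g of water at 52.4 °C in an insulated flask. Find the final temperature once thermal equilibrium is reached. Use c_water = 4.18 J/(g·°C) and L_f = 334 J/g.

T_f ≈ 23.8 °C

Setting the total heat transfer to zero:
melt ice: 179×334 = 59786; warm the meltwater: 748.22 T; water: 2712.8(T − 52.4)
3461 T = 142152 − 59786 = 82366
T ≈ 23.80 °C (positive, so assuming full melt was valid).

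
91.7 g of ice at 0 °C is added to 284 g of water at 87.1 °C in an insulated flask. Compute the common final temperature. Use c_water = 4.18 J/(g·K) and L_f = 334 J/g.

Sum of m c ΔT and latent-heat terms is zero:
melt ice: 91.7·334 = 30628
  meltwater 0→T: 91.7·4.18·T = 383.31 T
  water cools: 284·4.18·(T − 87.1) = 1187.1(T − 87.1)
1570.4 T = 103398 − 30628 = 72770
T ≈ 46.34 °C. Since T > 0 °C, the all-ice-melts assumption holds.

T_f ≈ 46.3 °C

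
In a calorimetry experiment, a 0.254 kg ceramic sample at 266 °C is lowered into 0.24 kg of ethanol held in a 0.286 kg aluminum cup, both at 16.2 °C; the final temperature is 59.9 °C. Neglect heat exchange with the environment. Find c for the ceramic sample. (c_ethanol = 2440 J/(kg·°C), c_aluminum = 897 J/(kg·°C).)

Let T be the final temperature. ΣQ_i = 0:
0.254·c·(59.9 − 266) + 0.24·2440·(59.9 − 16.2) + 0.286·897·(59.9 − 16.2) = 0
-52.35 c = -36802
c = -36802/-52.35 ≈ 703 J/(kg·°C)

c ≈ 703 J/(kg·°C)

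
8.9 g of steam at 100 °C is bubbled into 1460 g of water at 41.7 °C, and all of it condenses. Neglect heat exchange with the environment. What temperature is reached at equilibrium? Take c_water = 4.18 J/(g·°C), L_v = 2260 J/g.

T_f ≈ 45.3 °C

Sum of m c ΔT and latent-heat terms is zero:
latent heat released on condensation: 8.9·2260 = 20114; condensate cools 100→T: 8.9·4.18·(T − 100) = 37.2(T − 100); original water: 6102.8(T − 41.7)
6140 T = 20114 + 3720.2 + 254487 = 278321
T ≈ 45.33 °C — below 100 °C, confirming all the steam condensed.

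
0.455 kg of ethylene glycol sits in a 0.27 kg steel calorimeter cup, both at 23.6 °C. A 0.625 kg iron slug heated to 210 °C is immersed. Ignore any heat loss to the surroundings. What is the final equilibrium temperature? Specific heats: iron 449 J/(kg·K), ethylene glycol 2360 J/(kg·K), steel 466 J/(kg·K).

T_f is the heat-capacity-weighted average of the initial temperatures:
T_f = (280.62*210 + 1073.8*23.6 + 125.82*23.6) / (280.62 + 1073.8 + 125.82)
    = 87242 / 1480.2 ≈ 58.94 °C

T_f ≈ 58.9 °C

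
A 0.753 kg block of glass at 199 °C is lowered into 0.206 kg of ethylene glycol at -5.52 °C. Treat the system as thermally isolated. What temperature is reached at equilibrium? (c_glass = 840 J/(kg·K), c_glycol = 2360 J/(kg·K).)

T_f ≈ 110.1 °C

T_f = Σ m_i c_i T_i / Σ m_i c_i:
T_f = (632.52·199 + 486.16·(-5.52)) / (632.52 + 486.16)
    = 123188 / 1118.7 ≈ 110.12 °C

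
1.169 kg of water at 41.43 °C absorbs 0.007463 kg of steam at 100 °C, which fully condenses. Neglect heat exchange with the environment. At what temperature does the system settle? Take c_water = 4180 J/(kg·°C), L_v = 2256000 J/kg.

Sum of m c ΔT and latent-heat terms is zero:
latent heat released on condensation: 0.007463×2256000 = 16837
  condensate cools 100→T: 0.007463×4180×(T − 100) = 31.2(T − 100)
  original water: 4886.4(T − 41.43)
4917.6 T = 16837 + 3119.5 + 202444 = 222400
T ≈ 45.23 °C — below 100 °C, confirming all the steam condensed.

T_f ≈ 45.2 °C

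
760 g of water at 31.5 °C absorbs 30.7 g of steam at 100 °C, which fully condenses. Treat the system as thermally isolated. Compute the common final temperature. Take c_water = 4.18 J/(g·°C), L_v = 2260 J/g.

Heat gained plus heat lost sum to zero:
latent heat released on condensation: 30.7·2260 = 69382; condensed water 100 °C→T: 128.33(T − 100); original water: 3176.8(T − 31.5)
3305.1 T = 69382 + 12833 + 100069 = 182284
T ≈ 55.15 °C (< 100 °C, so full condensation is consistent).

T_f ≈ 55.2 °C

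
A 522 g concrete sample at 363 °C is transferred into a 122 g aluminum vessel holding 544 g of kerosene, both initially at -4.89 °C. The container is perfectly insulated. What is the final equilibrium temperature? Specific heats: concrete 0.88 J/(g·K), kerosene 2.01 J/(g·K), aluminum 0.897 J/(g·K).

Net heat exchanged in the isolated system is zero:
522*0.88*(T − 363) + 544*2.01*(T − (-4.89)) + 122*0.897*(T − (-4.89)) = 0
1662.2 T = 160866
T = 160866 / 1662.2 = 96.8 °C

T_f ≈ 96.8 °C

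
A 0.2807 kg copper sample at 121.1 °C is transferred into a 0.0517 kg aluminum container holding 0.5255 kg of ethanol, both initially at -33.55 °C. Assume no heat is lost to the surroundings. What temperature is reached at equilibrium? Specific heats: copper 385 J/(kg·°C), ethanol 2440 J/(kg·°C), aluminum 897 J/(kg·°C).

T_f ≈ -21.9 °C

Taking heat into each body as positive, Σ m c ΔT = 0:
0.2807*385*(T − 121.1) + 0.5255*2440*(T − (-33.55)) + 0.0517*897*(T − (-33.55)) = 0
108.07(T − 121.1) + 1282.2(T − (-33.55)) + 46.37(T − (-33.55)) = 0
(108.07 + 1282.2 + 46.37) T = 108.07*121.1 + 1282.2*(-33.55) + 46.37*(-33.55)
T ≈ -21.92 °C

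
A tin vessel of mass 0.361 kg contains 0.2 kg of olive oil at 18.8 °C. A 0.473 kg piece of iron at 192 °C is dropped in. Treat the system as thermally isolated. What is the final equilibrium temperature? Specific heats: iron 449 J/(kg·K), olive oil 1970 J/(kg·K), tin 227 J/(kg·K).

Net heat exchanged in the isolated system is zero:
0.473×449×(T − 192) + 0.2×1970×(T − 18.8) + 0.361×227×(T − 18.8) = 0
212.38(T − 192) + 394(T − 18.8) + 81.95(T − 18.8) = 0
688.32 T = 49724
T ≈ 72.24 °C

T_f ≈ 72.2 °C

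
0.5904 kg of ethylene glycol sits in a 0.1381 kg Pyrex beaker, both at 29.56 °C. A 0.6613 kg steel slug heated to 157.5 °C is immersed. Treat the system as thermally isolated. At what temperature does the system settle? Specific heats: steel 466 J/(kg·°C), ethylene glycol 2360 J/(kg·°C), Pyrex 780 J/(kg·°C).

T_f ≈ 51.4 °C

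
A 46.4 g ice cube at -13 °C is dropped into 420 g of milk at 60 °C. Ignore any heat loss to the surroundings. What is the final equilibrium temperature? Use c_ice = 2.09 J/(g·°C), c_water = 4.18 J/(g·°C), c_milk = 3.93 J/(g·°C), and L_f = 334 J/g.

T_f ≈ 44.6 °C

Heat gained plus heat lost sum to zero:
warm ice to 0 °C: 46.4×2.09×(0 − (-13)) = 1260.7; fusion: m_ice L_f = 46.4×334 = 15498; meltwater 0→T: 46.4×4.18×T = 193.95 T; milk: 1650.6(T − 60)
1844.6 T = 99036 − 16758 = 82278
T ≈ 44.61 °C — above 0 °C, consistent with complete melting.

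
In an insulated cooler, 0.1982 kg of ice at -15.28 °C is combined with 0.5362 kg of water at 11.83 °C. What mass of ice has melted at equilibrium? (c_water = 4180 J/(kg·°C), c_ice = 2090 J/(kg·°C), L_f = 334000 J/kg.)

m_melted ≈ 0.0604 kg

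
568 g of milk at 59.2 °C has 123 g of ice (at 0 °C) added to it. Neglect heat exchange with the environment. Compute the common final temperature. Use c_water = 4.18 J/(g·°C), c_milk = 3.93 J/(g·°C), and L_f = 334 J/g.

T_f ≈ 33.2 °C

Heat gained plus heat lost sum to zero:
latent heat to melt: 123×334 = 41082; warm the meltwater: 514.14 T; milk: 2232.2(T − 59.2)
2746.4 T = 132149 − 41082 = 91067
T ≈ 33.16 °C — above 0 °C, consistent with complete melting.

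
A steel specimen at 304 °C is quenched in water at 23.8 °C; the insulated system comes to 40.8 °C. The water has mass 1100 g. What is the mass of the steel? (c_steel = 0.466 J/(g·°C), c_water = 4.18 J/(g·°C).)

m ≈ 637 g

Heat lost by the steel = heat gained by the water:
m×0.466×(304 − 40.8) = 1100×4.18×(40.8 − 23.8)
122.65 m = 78166  ⇒  m ≈ 637.3 g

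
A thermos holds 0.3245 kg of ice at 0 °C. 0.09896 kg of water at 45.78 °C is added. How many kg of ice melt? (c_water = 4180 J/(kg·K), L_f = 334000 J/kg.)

m_melted ≈ 0.0567 kg

Cooling the water to 0 °C releases 0.09896×4180×45.78 = 18937 J.
To melt every bit of ice: 0.3245×334000 = 108383 J.
18937 J < 108383 J, so only part of the ice melts and the system sits at 0 °C.
Mass melted = 18937/334000 ≈ 0.0567 kg.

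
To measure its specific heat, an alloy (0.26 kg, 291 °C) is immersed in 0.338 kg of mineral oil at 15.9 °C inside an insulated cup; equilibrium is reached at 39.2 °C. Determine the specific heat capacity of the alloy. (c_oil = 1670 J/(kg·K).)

c ≈ 201 J/(kg·K)

Conservation of energy gives ΣQ = 0:
0.26·c·(39.2 − 291) + 0.338·1670·(39.2 − 15.9) = 0
-65.47 c = -13152
c = -13152/-65.47 ≈ 200.9 J/(kg·K)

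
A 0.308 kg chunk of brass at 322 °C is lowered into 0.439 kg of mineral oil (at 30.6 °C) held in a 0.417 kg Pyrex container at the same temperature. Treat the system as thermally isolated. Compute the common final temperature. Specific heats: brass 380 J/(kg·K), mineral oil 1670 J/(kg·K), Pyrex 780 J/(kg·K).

Conservation of energy gives ΣQ = 0:
0.308*380*(T − 322) + 0.439*1670*(T − 30.6) + 0.417*780*(T − 30.6) = 0
117.04(T − 322) + 733.13(T − 30.6) + 325.26(T − 30.6) = 0
(117.04 + 733.13 + 325.26) T = 117.04*322 + 733.13*30.6 + 325.26*30.6
T = 70074 / 1175.4 = 59.6 °C

T_f ≈ 59.6 °C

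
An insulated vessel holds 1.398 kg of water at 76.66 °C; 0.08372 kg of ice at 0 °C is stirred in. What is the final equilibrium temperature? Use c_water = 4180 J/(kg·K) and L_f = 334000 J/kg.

Heat gained plus heat lost sum to zero:
melt ice: 0.08372×334000 = 27962; meltwater 0→T: 0.08372×4180×T = 349.95 T; water cools: 1.398×4180×(T − 76.66) = 5843.6(T − 76.66)
6193.6 T = 447973 − 27962 = 420011
T ≈ 67.81 °C — above 0 °C, consistent with complete melting.

T_f ≈ 67.8 °C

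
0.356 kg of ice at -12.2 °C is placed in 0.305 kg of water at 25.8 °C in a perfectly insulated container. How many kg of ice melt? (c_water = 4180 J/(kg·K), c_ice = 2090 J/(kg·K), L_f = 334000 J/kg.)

m_melted ≈ 0.0713 kg

Cooling the water to 0 °C releases 0.305×4180×25.8 = 32892 J.
Warming the ice to 0 °C takes 0.356×2090×12.2 = 9077.3 J, leaving 23815 J for melting.
Melting all 0.356 kg of ice would need 0.356×334000 = 118904 J.
23815 J < 118904 J, so only part of the ice melts and the system sits at 0 °C.
m_melted×334000 = 23815  ⇒  m_melted ≈ 0.0713 kg.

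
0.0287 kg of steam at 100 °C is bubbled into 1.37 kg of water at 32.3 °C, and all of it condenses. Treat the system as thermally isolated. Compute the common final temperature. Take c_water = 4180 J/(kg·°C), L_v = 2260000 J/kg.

T_f ≈ 44.8 °C

Conservation of energy gives ΣQ = 0:
condense steam: −0.0287×2260000 = −64862
  condensate cools 100→T: 0.0287×4180×(T − 100) = 119.97(T − 100)
  original water: 5726.6(T − 32.3)
5846.6 T = 64862 + 11997 + 184969 = 261828
T ≈ 44.78 °C — below 100 °C, confirming all the steam condensed.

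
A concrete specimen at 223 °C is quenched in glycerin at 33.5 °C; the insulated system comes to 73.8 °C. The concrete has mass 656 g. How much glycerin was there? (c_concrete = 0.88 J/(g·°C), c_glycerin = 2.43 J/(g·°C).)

Conservation of energy gives ΣQ = 0:
656·0.88·(73.8 − 223) + m·2.43·(73.8 − 33.5) = 0
97.93 m = 86130
m = 86130/97.93 ≈ 879.5 g

m ≈ 880 g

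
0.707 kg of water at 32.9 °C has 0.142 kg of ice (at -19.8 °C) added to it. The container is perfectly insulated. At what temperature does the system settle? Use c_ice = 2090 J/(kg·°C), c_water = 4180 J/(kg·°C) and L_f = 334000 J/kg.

Conservation of energy gives ΣQ = 0:
warm ice to 0 °C: 0.142×2090×(0 − (-19.8)) = 5876.2
  latent heat to melt: 0.142×334000 = 47428
  meltwater 0→T: 0.142×4180×T = 593.56 T
  water: 2955.3(T − 32.9)
3548.8 T = 97228 − 53304 = 43924
T ≈ 12.38 °C (positive, so assuming full melt was valid).

T_f ≈ 12.4 °C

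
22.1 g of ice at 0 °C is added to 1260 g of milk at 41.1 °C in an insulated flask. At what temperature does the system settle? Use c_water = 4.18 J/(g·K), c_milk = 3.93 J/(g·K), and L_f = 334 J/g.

Heat gained plus heat lost sum to zero:
latent heat to melt: 22.1×334 = 7381.4; warm the meltwater: 92.38 T; milk cools: 1260×3.93×(T − 41.1) = 4951.8(T − 41.1)
5044.2 T = 203519 − 7381.4 = 196138
T ≈ 38.88 °C. Since T > 0 °C, the all-ice-melts assumption holds.

T_f ≈ 38.9 °C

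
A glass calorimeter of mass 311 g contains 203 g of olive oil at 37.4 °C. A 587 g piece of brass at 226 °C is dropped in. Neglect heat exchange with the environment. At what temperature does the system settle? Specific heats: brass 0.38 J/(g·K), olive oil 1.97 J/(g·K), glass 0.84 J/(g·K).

With ΣQ=0 the equilibrium temperature is the m·c-weighted mean:
T_f = (223.06*226 + 399.91*37.4 + 261.24*37.4) / (223.06 + 399.91 + 261.24)
    = 75139 / 884.21 ≈ 84.98 °C

T_f ≈ 85.0 °C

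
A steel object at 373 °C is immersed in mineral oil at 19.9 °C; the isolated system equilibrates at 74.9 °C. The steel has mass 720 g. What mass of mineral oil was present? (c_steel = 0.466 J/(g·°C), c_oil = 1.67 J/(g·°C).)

|Q_steel| = |Q_oil|:
720×0.466×(373 − 74.9) = m×1.67×(74.9 − 19.9)
91.85 m = 100019  ⇒  m ≈ 1089 g

m ≈ 1090 g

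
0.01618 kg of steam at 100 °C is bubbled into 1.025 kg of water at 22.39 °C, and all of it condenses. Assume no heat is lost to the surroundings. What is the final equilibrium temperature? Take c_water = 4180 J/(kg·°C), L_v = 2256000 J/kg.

Heat gained plus heat lost sum to zero:
latent heat released on condensation: 0.01618×2256000 = 36502
  condensed water 100 °C→T: 67.63(T − 100)
  water warms: 1.025×4180×(T − 22.39) = 4284.5(T − 22.39)
4352.1 T = 36502 + 6763.2 + 95930 = 139195
T ≈ 31.98 °C (< 100 °C, so full condensation is consistent).

T_f ≈ 32.0 °C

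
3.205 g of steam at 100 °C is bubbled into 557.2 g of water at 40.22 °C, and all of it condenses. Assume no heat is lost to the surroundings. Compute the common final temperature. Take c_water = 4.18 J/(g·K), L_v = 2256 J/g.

Heat gained plus heat lost sum to zero:
condense steam: −3.205·2256 = −7230.5
  condensed water 100 °C→T: 13.4(T − 100)
  water warms: 557.2·4.18·(T − 40.22) = 2329.1(T − 40.22)
2342.5 T = 7230.5 + 1339.7 + 93676 = 102246
T ≈ 43.65 °C, under the boiling point, so the assumption holds.

T_f ≈ 43.6 °C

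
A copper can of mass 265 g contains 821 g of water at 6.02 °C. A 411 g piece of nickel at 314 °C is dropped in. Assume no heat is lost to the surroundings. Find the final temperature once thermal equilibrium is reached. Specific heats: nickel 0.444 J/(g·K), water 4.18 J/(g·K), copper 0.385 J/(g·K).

T_f ≈ 21.1 °C

Conservation of energy gives ΣQ = 0:
411*0.444*(T − 314) + 821*4.18*(T − 6.02) + 265*0.385*(T − 6.02) = 0
182.48(T − 314) + 3431.8(T − 6.02) + 102.03(T − 6.02) = 0
(182.48 + 3431.8 + 102.03) T = 182.48*314 + 3431.8*6.02 + 102.03*6.02
T = 78573/3716.3 ≈ 21.14 °C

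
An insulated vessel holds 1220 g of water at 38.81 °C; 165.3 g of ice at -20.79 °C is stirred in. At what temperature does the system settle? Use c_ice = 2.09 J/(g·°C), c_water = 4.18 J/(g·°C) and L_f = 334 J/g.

Net heat exchanged in the isolated system is zero:
ice -20.79→0 °C: 165.3×2.09×20.79 = 7182.5; fusion: m_ice L_f = 165.3×334 = 55210; warm the meltwater: 690.95 T; water cools: 1220×4.18×(T − 38.81) = 5099.6(T − 38.81)
5790.6 T = 197915 − 62393 = 135523
T ≈ 23.40 °C — above 0 °C, consistent with complete melting.

T_f ≈ 23.4 °C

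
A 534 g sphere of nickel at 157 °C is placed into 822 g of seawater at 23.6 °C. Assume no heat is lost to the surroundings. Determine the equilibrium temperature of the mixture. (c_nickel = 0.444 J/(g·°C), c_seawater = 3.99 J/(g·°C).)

Net heat exchanged in the isolated system is zero:
534×0.444×(T − 157) + 822×3.99×(T − 23.6) = 0
237.1(T − 157) + 3279.8(T − 23.6) = 0
3516.9 T = 114627
T = 114627 / 3516.9 = 32.6 °C

T_f ≈ 32.6 °C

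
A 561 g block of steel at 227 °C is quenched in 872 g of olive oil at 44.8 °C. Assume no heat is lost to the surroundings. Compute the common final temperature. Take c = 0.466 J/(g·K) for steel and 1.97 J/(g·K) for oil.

Heat lost by the steel equals heat gained by the oil:
561·0.466·(227 − T) = 872·1.97·(T − 44.8)
261.43(227 − T) = 1717.8(T − 44.8)
1979.3 T = 136303  ⇒  T ≈ 68.87 °C

T_f ≈ 68.9 °C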